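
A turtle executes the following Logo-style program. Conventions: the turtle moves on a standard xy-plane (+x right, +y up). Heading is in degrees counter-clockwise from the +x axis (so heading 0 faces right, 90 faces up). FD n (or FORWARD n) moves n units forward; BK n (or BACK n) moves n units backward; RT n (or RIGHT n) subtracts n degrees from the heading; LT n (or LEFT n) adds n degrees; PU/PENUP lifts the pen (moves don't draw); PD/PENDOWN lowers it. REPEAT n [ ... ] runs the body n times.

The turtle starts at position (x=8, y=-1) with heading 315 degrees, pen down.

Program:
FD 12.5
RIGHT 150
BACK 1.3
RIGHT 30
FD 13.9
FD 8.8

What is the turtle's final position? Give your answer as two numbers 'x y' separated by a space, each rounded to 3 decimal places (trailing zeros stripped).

Answer: 2.043 5.876

Derivation:
Executing turtle program step by step:
Start: pos=(8,-1), heading=315, pen down
FD 12.5: (8,-1) -> (16.839,-9.839) [heading=315, draw]
RT 150: heading 315 -> 165
BK 1.3: (16.839,-9.839) -> (18.095,-10.175) [heading=165, draw]
RT 30: heading 165 -> 135
FD 13.9: (18.095,-10.175) -> (8.266,-0.347) [heading=135, draw]
FD 8.8: (8.266,-0.347) -> (2.043,5.876) [heading=135, draw]
Final: pos=(2.043,5.876), heading=135, 4 segment(s) drawn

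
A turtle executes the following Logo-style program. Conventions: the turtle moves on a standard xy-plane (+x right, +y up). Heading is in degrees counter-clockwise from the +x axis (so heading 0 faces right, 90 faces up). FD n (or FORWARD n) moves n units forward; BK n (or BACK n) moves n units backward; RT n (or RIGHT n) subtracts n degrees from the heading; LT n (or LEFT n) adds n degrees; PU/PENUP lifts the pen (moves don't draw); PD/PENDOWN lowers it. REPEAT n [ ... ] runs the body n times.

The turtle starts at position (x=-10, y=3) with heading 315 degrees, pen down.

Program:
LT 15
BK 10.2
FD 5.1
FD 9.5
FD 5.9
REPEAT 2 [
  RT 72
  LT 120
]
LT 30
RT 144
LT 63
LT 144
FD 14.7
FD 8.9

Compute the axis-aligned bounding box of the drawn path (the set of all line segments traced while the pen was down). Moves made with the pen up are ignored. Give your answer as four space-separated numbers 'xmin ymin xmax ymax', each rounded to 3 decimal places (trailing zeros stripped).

Answer: -23.112 -2.15 -1.08 8.1

Derivation:
Executing turtle program step by step:
Start: pos=(-10,3), heading=315, pen down
LT 15: heading 315 -> 330
BK 10.2: (-10,3) -> (-18.833,8.1) [heading=330, draw]
FD 5.1: (-18.833,8.1) -> (-14.417,5.55) [heading=330, draw]
FD 9.5: (-14.417,5.55) -> (-6.189,0.8) [heading=330, draw]
FD 5.9: (-6.189,0.8) -> (-1.08,-2.15) [heading=330, draw]
REPEAT 2 [
  -- iteration 1/2 --
  RT 72: heading 330 -> 258
  LT 120: heading 258 -> 18
  -- iteration 2/2 --
  RT 72: heading 18 -> 306
  LT 120: heading 306 -> 66
]
LT 30: heading 66 -> 96
RT 144: heading 96 -> 312
LT 63: heading 312 -> 15
LT 144: heading 15 -> 159
FD 14.7: (-1.08,-2.15) -> (-14.804,3.118) [heading=159, draw]
FD 8.9: (-14.804,3.118) -> (-23.112,6.307) [heading=159, draw]
Final: pos=(-23.112,6.307), heading=159, 6 segment(s) drawn

Segment endpoints: x in {-23.112, -18.833, -14.804, -14.417, -10, -6.189, -1.08}, y in {-2.15, 0.8, 3, 3.118, 5.55, 6.307, 8.1}
xmin=-23.112, ymin=-2.15, xmax=-1.08, ymax=8.1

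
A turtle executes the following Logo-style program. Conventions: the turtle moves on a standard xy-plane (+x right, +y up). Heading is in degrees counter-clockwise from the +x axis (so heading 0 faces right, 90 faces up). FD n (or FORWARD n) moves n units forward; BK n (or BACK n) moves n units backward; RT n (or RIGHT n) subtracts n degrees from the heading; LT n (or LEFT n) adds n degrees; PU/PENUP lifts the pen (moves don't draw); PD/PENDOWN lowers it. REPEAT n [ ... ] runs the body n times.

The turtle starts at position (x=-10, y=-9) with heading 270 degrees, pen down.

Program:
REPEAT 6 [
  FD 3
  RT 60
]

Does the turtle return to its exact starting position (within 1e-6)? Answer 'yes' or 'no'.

Executing turtle program step by step:
Start: pos=(-10,-9), heading=270, pen down
REPEAT 6 [
  -- iteration 1/6 --
  FD 3: (-10,-9) -> (-10,-12) [heading=270, draw]
  RT 60: heading 270 -> 210
  -- iteration 2/6 --
  FD 3: (-10,-12) -> (-12.598,-13.5) [heading=210, draw]
  RT 60: heading 210 -> 150
  -- iteration 3/6 --
  FD 3: (-12.598,-13.5) -> (-15.196,-12) [heading=150, draw]
  RT 60: heading 150 -> 90
  -- iteration 4/6 --
  FD 3: (-15.196,-12) -> (-15.196,-9) [heading=90, draw]
  RT 60: heading 90 -> 30
  -- iteration 5/6 --
  FD 3: (-15.196,-9) -> (-12.598,-7.5) [heading=30, draw]
  RT 60: heading 30 -> 330
  -- iteration 6/6 --
  FD 3: (-12.598,-7.5) -> (-10,-9) [heading=330, draw]
  RT 60: heading 330 -> 270
]
Final: pos=(-10,-9), heading=270, 6 segment(s) drawn

Start position: (-10, -9)
Final position: (-10, -9)
Distance = 0; < 1e-6 -> CLOSED

Answer: yes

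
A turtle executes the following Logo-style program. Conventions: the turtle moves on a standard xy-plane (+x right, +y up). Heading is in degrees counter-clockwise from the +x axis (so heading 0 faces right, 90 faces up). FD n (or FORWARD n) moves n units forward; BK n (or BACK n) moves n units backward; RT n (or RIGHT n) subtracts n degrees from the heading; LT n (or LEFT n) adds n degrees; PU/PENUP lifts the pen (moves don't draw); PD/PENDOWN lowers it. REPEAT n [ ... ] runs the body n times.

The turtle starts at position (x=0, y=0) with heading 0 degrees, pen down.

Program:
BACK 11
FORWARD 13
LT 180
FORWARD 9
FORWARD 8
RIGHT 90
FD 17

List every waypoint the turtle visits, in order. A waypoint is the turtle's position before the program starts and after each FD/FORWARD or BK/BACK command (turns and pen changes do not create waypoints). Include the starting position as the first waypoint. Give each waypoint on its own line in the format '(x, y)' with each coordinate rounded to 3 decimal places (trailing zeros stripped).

Answer: (0, 0)
(-11, 0)
(2, 0)
(-7, 0)
(-15, 0)
(-15, 17)

Derivation:
Executing turtle program step by step:
Start: pos=(0,0), heading=0, pen down
BK 11: (0,0) -> (-11,0) [heading=0, draw]
FD 13: (-11,0) -> (2,0) [heading=0, draw]
LT 180: heading 0 -> 180
FD 9: (2,0) -> (-7,0) [heading=180, draw]
FD 8: (-7,0) -> (-15,0) [heading=180, draw]
RT 90: heading 180 -> 90
FD 17: (-15,0) -> (-15,17) [heading=90, draw]
Final: pos=(-15,17), heading=90, 5 segment(s) drawn
Waypoints (6 total):
(0, 0)
(-11, 0)
(2, 0)
(-7, 0)
(-15, 0)
(-15, 17)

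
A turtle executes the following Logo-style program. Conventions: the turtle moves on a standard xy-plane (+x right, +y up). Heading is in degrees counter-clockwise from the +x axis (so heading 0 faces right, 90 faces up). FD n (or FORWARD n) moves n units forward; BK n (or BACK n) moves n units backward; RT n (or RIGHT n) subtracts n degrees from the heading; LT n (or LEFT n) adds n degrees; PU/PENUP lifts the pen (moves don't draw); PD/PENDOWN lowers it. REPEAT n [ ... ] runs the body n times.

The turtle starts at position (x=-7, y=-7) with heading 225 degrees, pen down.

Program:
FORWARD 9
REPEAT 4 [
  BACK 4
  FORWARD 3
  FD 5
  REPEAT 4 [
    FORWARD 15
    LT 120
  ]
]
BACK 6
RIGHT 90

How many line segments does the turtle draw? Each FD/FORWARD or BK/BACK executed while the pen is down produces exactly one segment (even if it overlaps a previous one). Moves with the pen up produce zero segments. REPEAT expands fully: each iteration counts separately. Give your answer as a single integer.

Executing turtle program step by step:
Start: pos=(-7,-7), heading=225, pen down
FD 9: (-7,-7) -> (-13.364,-13.364) [heading=225, draw]
REPEAT 4 [
  -- iteration 1/4 --
  BK 4: (-13.364,-13.364) -> (-10.536,-10.536) [heading=225, draw]
  FD 3: (-10.536,-10.536) -> (-12.657,-12.657) [heading=225, draw]
  FD 5: (-12.657,-12.657) -> (-16.192,-16.192) [heading=225, draw]
  REPEAT 4 [
    -- iteration 1/4 --
    FD 15: (-16.192,-16.192) -> (-26.799,-26.799) [heading=225, draw]
    LT 120: heading 225 -> 345
    -- iteration 2/4 --
    FD 15: (-26.799,-26.799) -> (-12.31,-30.681) [heading=345, draw]
    LT 120: heading 345 -> 105
    -- iteration 3/4 --
    FD 15: (-12.31,-30.681) -> (-16.192,-16.192) [heading=105, draw]
    LT 120: heading 105 -> 225
    -- iteration 4/4 --
    FD 15: (-16.192,-16.192) -> (-26.799,-26.799) [heading=225, draw]
    LT 120: heading 225 -> 345
  ]
  -- iteration 2/4 --
  BK 4: (-26.799,-26.799) -> (-30.663,-25.764) [heading=345, draw]
  FD 3: (-30.663,-25.764) -> (-27.765,-26.54) [heading=345, draw]
  FD 5: (-27.765,-26.54) -> (-22.935,-27.834) [heading=345, draw]
  REPEAT 4 [
    -- iteration 1/4 --
    FD 15: (-22.935,-27.834) -> (-8.446,-31.717) [heading=345, draw]
    LT 120: heading 345 -> 105
    -- iteration 2/4 --
    FD 15: (-8.446,-31.717) -> (-12.329,-17.228) [heading=105, draw]
    LT 120: heading 105 -> 225
    -- iteration 3/4 --
    FD 15: (-12.329,-17.228) -> (-22.935,-27.834) [heading=225, draw]
    LT 120: heading 225 -> 345
    -- iteration 4/4 --
    FD 15: (-22.935,-27.834) -> (-8.446,-31.717) [heading=345, draw]
    LT 120: heading 345 -> 105
  ]
  -- iteration 3/4 --
  BK 4: (-8.446,-31.717) -> (-7.411,-35.58) [heading=105, draw]
  FD 3: (-7.411,-35.58) -> (-8.188,-32.682) [heading=105, draw]
  FD 5: (-8.188,-32.682) -> (-9.482,-27.853) [heading=105, draw]
  REPEAT 4 [
    -- iteration 1/4 --
    FD 15: (-9.482,-27.853) -> (-13.364,-13.364) [heading=105, draw]
    LT 120: heading 105 -> 225
    -- iteration 2/4 --
    FD 15: (-13.364,-13.364) -> (-23.971,-23.971) [heading=225, draw]
    LT 120: heading 225 -> 345
    -- iteration 3/4 --
    FD 15: (-23.971,-23.971) -> (-9.482,-27.853) [heading=345, draw]
    LT 120: heading 345 -> 105
    -- iteration 4/4 --
    FD 15: (-9.482,-27.853) -> (-13.364,-13.364) [heading=105, draw]
    LT 120: heading 105 -> 225
  ]
  -- iteration 4/4 --
  BK 4: (-13.364,-13.364) -> (-10.536,-10.536) [heading=225, draw]
  FD 3: (-10.536,-10.536) -> (-12.657,-12.657) [heading=225, draw]
  FD 5: (-12.657,-12.657) -> (-16.192,-16.192) [heading=225, draw]
  REPEAT 4 [
    -- iteration 1/4 --
    FD 15: (-16.192,-16.192) -> (-26.799,-26.799) [heading=225, draw]
    LT 120: heading 225 -> 345
    -- iteration 2/4 --
    FD 15: (-26.799,-26.799) -> (-12.31,-30.681) [heading=345, draw]
    LT 120: heading 345 -> 105
    -- iteration 3/4 --
    FD 15: (-12.31,-30.681) -> (-16.192,-16.192) [heading=105, draw]
    LT 120: heading 105 -> 225
    -- iteration 4/4 --
    FD 15: (-16.192,-16.192) -> (-26.799,-26.799) [heading=225, draw]
    LT 120: heading 225 -> 345
  ]
]
BK 6: (-26.799,-26.799) -> (-32.595,-25.246) [heading=345, draw]
RT 90: heading 345 -> 255
Final: pos=(-32.595,-25.246), heading=255, 30 segment(s) drawn
Segments drawn: 30

Answer: 30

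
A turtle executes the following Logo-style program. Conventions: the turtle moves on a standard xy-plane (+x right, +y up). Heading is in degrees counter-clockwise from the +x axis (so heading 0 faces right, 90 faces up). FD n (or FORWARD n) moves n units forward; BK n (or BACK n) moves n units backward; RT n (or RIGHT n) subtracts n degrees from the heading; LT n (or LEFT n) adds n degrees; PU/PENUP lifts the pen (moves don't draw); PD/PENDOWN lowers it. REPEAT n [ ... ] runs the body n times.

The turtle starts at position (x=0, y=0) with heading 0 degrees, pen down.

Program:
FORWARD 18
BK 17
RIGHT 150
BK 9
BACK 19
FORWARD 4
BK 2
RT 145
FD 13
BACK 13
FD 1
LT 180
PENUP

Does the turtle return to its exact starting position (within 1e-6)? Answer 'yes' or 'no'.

Executing turtle program step by step:
Start: pos=(0,0), heading=0, pen down
FD 18: (0,0) -> (18,0) [heading=0, draw]
BK 17: (18,0) -> (1,0) [heading=0, draw]
RT 150: heading 0 -> 210
BK 9: (1,0) -> (8.794,4.5) [heading=210, draw]
BK 19: (8.794,4.5) -> (25.249,14) [heading=210, draw]
FD 4: (25.249,14) -> (21.785,12) [heading=210, draw]
BK 2: (21.785,12) -> (23.517,13) [heading=210, draw]
RT 145: heading 210 -> 65
FD 13: (23.517,13) -> (29.011,24.782) [heading=65, draw]
BK 13: (29.011,24.782) -> (23.517,13) [heading=65, draw]
FD 1: (23.517,13) -> (23.939,13.906) [heading=65, draw]
LT 180: heading 65 -> 245
PU: pen up
Final: pos=(23.939,13.906), heading=245, 9 segment(s) drawn

Start position: (0, 0)
Final position: (23.939, 13.906)
Distance = 27.685; >= 1e-6 -> NOT closed

Answer: no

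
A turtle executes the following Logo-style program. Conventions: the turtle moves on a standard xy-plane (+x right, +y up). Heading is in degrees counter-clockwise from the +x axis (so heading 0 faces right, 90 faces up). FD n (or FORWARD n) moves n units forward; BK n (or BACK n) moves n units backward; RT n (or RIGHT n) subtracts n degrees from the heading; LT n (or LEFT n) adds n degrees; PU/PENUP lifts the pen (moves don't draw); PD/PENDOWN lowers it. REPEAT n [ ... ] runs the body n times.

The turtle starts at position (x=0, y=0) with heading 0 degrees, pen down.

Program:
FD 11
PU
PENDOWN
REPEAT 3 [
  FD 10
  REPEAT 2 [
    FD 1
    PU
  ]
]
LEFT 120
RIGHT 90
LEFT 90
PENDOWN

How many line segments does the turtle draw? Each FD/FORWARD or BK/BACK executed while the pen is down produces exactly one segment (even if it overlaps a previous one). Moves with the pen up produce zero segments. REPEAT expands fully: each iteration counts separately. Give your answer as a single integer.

Answer: 3

Derivation:
Executing turtle program step by step:
Start: pos=(0,0), heading=0, pen down
FD 11: (0,0) -> (11,0) [heading=0, draw]
PU: pen up
PD: pen down
REPEAT 3 [
  -- iteration 1/3 --
  FD 10: (11,0) -> (21,0) [heading=0, draw]
  REPEAT 2 [
    -- iteration 1/2 --
    FD 1: (21,0) -> (22,0) [heading=0, draw]
    PU: pen up
    -- iteration 2/2 --
    FD 1: (22,0) -> (23,0) [heading=0, move]
    PU: pen up
  ]
  -- iteration 2/3 --
  FD 10: (23,0) -> (33,0) [heading=0, move]
  REPEAT 2 [
    -- iteration 1/2 --
    FD 1: (33,0) -> (34,0) [heading=0, move]
    PU: pen up
    -- iteration 2/2 --
    FD 1: (34,0) -> (35,0) [heading=0, move]
    PU: pen up
  ]
  -- iteration 3/3 --
  FD 10: (35,0) -> (45,0) [heading=0, move]
  REPEAT 2 [
    -- iteration 1/2 --
    FD 1: (45,0) -> (46,0) [heading=0, move]
    PU: pen up
    -- iteration 2/2 --
    FD 1: (46,0) -> (47,0) [heading=0, move]
    PU: pen up
  ]
]
LT 120: heading 0 -> 120
RT 90: heading 120 -> 30
LT 90: heading 30 -> 120
PD: pen down
Final: pos=(47,0), heading=120, 3 segment(s) drawn
Segments drawn: 3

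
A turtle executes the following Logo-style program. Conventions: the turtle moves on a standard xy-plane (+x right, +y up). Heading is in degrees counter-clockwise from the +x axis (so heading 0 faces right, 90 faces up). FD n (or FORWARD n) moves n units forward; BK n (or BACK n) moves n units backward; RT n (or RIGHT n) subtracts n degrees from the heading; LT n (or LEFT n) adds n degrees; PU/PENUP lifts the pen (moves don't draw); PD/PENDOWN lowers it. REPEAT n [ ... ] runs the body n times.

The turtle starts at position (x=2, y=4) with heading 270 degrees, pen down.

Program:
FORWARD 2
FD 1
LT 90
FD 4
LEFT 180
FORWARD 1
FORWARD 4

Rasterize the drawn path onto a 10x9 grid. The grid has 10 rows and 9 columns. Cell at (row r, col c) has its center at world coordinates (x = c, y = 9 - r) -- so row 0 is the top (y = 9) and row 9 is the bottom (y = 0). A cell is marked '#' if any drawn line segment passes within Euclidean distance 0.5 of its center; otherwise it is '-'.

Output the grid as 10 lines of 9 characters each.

Segment 0: (2,4) -> (2,2)
Segment 1: (2,2) -> (2,1)
Segment 2: (2,1) -> (6,1)
Segment 3: (6,1) -> (5,1)
Segment 4: (5,1) -> (1,1)

Answer: ---------
---------
---------
---------
---------
--#------
--#------
--#------
-######--
---------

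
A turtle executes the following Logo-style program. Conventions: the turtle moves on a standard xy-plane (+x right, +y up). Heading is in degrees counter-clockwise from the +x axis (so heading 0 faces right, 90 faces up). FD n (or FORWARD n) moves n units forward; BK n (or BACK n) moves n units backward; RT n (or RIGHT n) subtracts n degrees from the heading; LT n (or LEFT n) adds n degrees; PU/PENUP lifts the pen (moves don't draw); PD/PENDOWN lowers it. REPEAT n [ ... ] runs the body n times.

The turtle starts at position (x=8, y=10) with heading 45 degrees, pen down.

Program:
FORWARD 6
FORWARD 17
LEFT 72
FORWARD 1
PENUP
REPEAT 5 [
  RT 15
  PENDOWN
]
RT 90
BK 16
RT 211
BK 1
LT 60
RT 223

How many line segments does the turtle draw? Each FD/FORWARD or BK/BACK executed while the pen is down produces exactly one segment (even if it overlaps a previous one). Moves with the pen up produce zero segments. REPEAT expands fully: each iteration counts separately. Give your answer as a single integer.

Answer: 5

Derivation:
Executing turtle program step by step:
Start: pos=(8,10), heading=45, pen down
FD 6: (8,10) -> (12.243,14.243) [heading=45, draw]
FD 17: (12.243,14.243) -> (24.263,26.263) [heading=45, draw]
LT 72: heading 45 -> 117
FD 1: (24.263,26.263) -> (23.809,27.154) [heading=117, draw]
PU: pen up
REPEAT 5 [
  -- iteration 1/5 --
  RT 15: heading 117 -> 102
  PD: pen down
  -- iteration 2/5 --
  RT 15: heading 102 -> 87
  PD: pen down
  -- iteration 3/5 --
  RT 15: heading 87 -> 72
  PD: pen down
  -- iteration 4/5 --
  RT 15: heading 72 -> 57
  PD: pen down
  -- iteration 5/5 --
  RT 15: heading 57 -> 42
  PD: pen down
]
RT 90: heading 42 -> 312
BK 16: (23.809,27.154) -> (13.103,39.045) [heading=312, draw]
RT 211: heading 312 -> 101
BK 1: (13.103,39.045) -> (13.294,38.063) [heading=101, draw]
LT 60: heading 101 -> 161
RT 223: heading 161 -> 298
Final: pos=(13.294,38.063), heading=298, 5 segment(s) drawn
Segments drawn: 5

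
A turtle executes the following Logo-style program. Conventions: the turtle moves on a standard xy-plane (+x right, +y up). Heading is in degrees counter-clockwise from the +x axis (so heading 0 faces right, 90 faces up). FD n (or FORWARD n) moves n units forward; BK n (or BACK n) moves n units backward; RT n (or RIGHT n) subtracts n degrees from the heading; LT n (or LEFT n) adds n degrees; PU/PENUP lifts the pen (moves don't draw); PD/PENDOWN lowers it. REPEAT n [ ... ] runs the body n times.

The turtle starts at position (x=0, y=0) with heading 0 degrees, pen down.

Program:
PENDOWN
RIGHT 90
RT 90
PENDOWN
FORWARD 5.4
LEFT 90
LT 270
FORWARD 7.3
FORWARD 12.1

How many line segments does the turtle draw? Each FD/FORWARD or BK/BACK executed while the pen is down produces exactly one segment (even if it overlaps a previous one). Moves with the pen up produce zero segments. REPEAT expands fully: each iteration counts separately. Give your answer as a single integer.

Answer: 3

Derivation:
Executing turtle program step by step:
Start: pos=(0,0), heading=0, pen down
PD: pen down
RT 90: heading 0 -> 270
RT 90: heading 270 -> 180
PD: pen down
FD 5.4: (0,0) -> (-5.4,0) [heading=180, draw]
LT 90: heading 180 -> 270
LT 270: heading 270 -> 180
FD 7.3: (-5.4,0) -> (-12.7,0) [heading=180, draw]
FD 12.1: (-12.7,0) -> (-24.8,0) [heading=180, draw]
Final: pos=(-24.8,0), heading=180, 3 segment(s) drawn
Segments drawn: 3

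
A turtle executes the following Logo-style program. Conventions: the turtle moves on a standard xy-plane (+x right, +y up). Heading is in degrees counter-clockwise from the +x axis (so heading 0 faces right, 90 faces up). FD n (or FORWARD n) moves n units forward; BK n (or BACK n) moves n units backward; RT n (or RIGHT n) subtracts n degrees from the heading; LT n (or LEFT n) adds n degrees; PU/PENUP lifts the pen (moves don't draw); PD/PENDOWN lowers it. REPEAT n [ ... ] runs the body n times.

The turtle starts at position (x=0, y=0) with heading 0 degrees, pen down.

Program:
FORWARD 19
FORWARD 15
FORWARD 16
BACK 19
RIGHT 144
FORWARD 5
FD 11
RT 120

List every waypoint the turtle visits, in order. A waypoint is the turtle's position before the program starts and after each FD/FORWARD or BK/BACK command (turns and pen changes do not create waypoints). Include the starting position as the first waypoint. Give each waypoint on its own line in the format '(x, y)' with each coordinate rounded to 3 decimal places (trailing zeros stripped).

Answer: (0, 0)
(19, 0)
(34, 0)
(50, 0)
(31, 0)
(26.955, -2.939)
(18.056, -9.405)

Derivation:
Executing turtle program step by step:
Start: pos=(0,0), heading=0, pen down
FD 19: (0,0) -> (19,0) [heading=0, draw]
FD 15: (19,0) -> (34,0) [heading=0, draw]
FD 16: (34,0) -> (50,0) [heading=0, draw]
BK 19: (50,0) -> (31,0) [heading=0, draw]
RT 144: heading 0 -> 216
FD 5: (31,0) -> (26.955,-2.939) [heading=216, draw]
FD 11: (26.955,-2.939) -> (18.056,-9.405) [heading=216, draw]
RT 120: heading 216 -> 96
Final: pos=(18.056,-9.405), heading=96, 6 segment(s) drawn
Waypoints (7 total):
(0, 0)
(19, 0)
(34, 0)
(50, 0)
(31, 0)
(26.955, -2.939)
(18.056, -9.405)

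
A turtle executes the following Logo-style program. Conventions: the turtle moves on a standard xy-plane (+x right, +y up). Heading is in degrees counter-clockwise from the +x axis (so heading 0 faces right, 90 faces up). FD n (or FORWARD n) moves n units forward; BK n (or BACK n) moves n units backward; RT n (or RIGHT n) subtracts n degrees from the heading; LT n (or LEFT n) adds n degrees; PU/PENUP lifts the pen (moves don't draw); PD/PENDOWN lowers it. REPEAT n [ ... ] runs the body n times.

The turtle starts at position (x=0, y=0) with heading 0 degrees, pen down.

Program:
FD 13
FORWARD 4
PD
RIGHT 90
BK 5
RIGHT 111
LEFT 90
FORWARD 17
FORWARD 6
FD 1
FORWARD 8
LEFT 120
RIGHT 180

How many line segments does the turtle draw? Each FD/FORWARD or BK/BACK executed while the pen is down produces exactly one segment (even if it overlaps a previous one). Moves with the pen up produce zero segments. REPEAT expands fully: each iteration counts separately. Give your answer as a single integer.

Answer: 7

Derivation:
Executing turtle program step by step:
Start: pos=(0,0), heading=0, pen down
FD 13: (0,0) -> (13,0) [heading=0, draw]
FD 4: (13,0) -> (17,0) [heading=0, draw]
PD: pen down
RT 90: heading 0 -> 270
BK 5: (17,0) -> (17,5) [heading=270, draw]
RT 111: heading 270 -> 159
LT 90: heading 159 -> 249
FD 17: (17,5) -> (10.908,-10.871) [heading=249, draw]
FD 6: (10.908,-10.871) -> (8.758,-16.472) [heading=249, draw]
FD 1: (8.758,-16.472) -> (8.399,-17.406) [heading=249, draw]
FD 8: (8.399,-17.406) -> (5.532,-24.875) [heading=249, draw]
LT 120: heading 249 -> 9
RT 180: heading 9 -> 189
Final: pos=(5.532,-24.875), heading=189, 7 segment(s) drawn
Segments drawn: 7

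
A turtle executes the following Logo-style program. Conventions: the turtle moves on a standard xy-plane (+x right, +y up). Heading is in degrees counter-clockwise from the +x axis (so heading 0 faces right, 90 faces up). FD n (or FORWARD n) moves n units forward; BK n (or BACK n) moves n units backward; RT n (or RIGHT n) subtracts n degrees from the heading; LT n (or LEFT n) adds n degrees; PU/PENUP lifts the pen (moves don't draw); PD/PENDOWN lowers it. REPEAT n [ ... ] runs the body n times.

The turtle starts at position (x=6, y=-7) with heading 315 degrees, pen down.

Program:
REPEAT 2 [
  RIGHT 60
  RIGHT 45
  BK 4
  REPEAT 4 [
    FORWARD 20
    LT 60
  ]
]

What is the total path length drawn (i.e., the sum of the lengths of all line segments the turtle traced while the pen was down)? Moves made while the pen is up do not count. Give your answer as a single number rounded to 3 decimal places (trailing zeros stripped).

Executing turtle program step by step:
Start: pos=(6,-7), heading=315, pen down
REPEAT 2 [
  -- iteration 1/2 --
  RT 60: heading 315 -> 255
  RT 45: heading 255 -> 210
  BK 4: (6,-7) -> (9.464,-5) [heading=210, draw]
  REPEAT 4 [
    -- iteration 1/4 --
    FD 20: (9.464,-5) -> (-7.856,-15) [heading=210, draw]
    LT 60: heading 210 -> 270
    -- iteration 2/4 --
    FD 20: (-7.856,-15) -> (-7.856,-35) [heading=270, draw]
    LT 60: heading 270 -> 330
    -- iteration 3/4 --
    FD 20: (-7.856,-35) -> (9.464,-45) [heading=330, draw]
    LT 60: heading 330 -> 30
    -- iteration 4/4 --
    FD 20: (9.464,-45) -> (26.785,-35) [heading=30, draw]
    LT 60: heading 30 -> 90
  ]
  -- iteration 2/2 --
  RT 60: heading 90 -> 30
  RT 45: heading 30 -> 345
  BK 4: (26.785,-35) -> (22.921,-33.965) [heading=345, draw]
  REPEAT 4 [
    -- iteration 1/4 --
    FD 20: (22.921,-33.965) -> (42.239,-39.141) [heading=345, draw]
    LT 60: heading 345 -> 45
    -- iteration 2/4 --
    FD 20: (42.239,-39.141) -> (56.382,-24.999) [heading=45, draw]
    LT 60: heading 45 -> 105
    -- iteration 3/4 --
    FD 20: (56.382,-24.999) -> (51.205,-5.68) [heading=105, draw]
    LT 60: heading 105 -> 165
    -- iteration 4/4 --
    FD 20: (51.205,-5.68) -> (31.887,-0.504) [heading=165, draw]
    LT 60: heading 165 -> 225
  ]
]
Final: pos=(31.887,-0.504), heading=225, 10 segment(s) drawn

Segment lengths:
  seg 1: (6,-7) -> (9.464,-5), length = 4
  seg 2: (9.464,-5) -> (-7.856,-15), length = 20
  seg 3: (-7.856,-15) -> (-7.856,-35), length = 20
  seg 4: (-7.856,-35) -> (9.464,-45), length = 20
  seg 5: (9.464,-45) -> (26.785,-35), length = 20
  seg 6: (26.785,-35) -> (22.921,-33.965), length = 4
  seg 7: (22.921,-33.965) -> (42.239,-39.141), length = 20
  seg 8: (42.239,-39.141) -> (56.382,-24.999), length = 20
  seg 9: (56.382,-24.999) -> (51.205,-5.68), length = 20
  seg 10: (51.205,-5.68) -> (31.887,-0.504), length = 20
Total = 168

Answer: 168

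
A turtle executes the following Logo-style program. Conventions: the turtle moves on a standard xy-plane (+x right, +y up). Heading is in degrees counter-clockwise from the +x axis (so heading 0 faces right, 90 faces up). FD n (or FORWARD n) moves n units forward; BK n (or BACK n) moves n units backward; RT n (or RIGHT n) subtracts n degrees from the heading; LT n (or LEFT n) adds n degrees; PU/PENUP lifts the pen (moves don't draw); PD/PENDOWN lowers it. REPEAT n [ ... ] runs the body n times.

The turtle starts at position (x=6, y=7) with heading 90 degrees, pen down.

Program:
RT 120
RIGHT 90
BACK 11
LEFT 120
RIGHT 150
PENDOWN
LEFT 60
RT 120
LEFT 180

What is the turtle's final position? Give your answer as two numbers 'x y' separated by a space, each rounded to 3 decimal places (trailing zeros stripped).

Answer: 11.5 16.526

Derivation:
Executing turtle program step by step:
Start: pos=(6,7), heading=90, pen down
RT 120: heading 90 -> 330
RT 90: heading 330 -> 240
BK 11: (6,7) -> (11.5,16.526) [heading=240, draw]
LT 120: heading 240 -> 0
RT 150: heading 0 -> 210
PD: pen down
LT 60: heading 210 -> 270
RT 120: heading 270 -> 150
LT 180: heading 150 -> 330
Final: pos=(11.5,16.526), heading=330, 1 segment(s) drawn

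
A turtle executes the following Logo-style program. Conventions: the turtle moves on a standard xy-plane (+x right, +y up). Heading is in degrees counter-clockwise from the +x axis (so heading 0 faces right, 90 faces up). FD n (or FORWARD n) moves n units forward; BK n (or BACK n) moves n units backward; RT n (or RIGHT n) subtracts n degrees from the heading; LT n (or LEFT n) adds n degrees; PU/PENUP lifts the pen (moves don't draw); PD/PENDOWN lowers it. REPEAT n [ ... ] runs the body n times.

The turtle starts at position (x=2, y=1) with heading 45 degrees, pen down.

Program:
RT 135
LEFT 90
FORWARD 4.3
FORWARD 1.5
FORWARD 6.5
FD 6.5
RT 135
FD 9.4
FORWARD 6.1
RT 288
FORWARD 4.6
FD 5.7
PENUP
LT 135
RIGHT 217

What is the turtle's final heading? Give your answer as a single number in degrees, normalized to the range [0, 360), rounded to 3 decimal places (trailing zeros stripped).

Answer: 215

Derivation:
Executing turtle program step by step:
Start: pos=(2,1), heading=45, pen down
RT 135: heading 45 -> 270
LT 90: heading 270 -> 0
FD 4.3: (2,1) -> (6.3,1) [heading=0, draw]
FD 1.5: (6.3,1) -> (7.8,1) [heading=0, draw]
FD 6.5: (7.8,1) -> (14.3,1) [heading=0, draw]
FD 6.5: (14.3,1) -> (20.8,1) [heading=0, draw]
RT 135: heading 0 -> 225
FD 9.4: (20.8,1) -> (14.153,-5.647) [heading=225, draw]
FD 6.1: (14.153,-5.647) -> (9.84,-9.96) [heading=225, draw]
RT 288: heading 225 -> 297
FD 4.6: (9.84,-9.96) -> (11.928,-14.059) [heading=297, draw]
FD 5.7: (11.928,-14.059) -> (14.516,-19.138) [heading=297, draw]
PU: pen up
LT 135: heading 297 -> 72
RT 217: heading 72 -> 215
Final: pos=(14.516,-19.138), heading=215, 8 segment(s) drawn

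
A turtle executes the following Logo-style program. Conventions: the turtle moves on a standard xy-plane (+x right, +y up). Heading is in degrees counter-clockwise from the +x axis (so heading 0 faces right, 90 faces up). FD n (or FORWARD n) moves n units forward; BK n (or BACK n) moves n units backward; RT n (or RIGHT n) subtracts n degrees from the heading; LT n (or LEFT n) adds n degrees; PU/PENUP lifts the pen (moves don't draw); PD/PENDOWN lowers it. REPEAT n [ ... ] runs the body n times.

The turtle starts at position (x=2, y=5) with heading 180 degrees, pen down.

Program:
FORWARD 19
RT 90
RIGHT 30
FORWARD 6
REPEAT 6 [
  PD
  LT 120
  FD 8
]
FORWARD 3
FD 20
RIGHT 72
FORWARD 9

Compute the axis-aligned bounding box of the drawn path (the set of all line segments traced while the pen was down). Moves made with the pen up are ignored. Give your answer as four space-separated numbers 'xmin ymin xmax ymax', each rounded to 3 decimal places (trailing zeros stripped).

Executing turtle program step by step:
Start: pos=(2,5), heading=180, pen down
FD 19: (2,5) -> (-17,5) [heading=180, draw]
RT 90: heading 180 -> 90
RT 30: heading 90 -> 60
FD 6: (-17,5) -> (-14,10.196) [heading=60, draw]
REPEAT 6 [
  -- iteration 1/6 --
  PD: pen down
  LT 120: heading 60 -> 180
  FD 8: (-14,10.196) -> (-22,10.196) [heading=180, draw]
  -- iteration 2/6 --
  PD: pen down
  LT 120: heading 180 -> 300
  FD 8: (-22,10.196) -> (-18,3.268) [heading=300, draw]
  -- iteration 3/6 --
  PD: pen down
  LT 120: heading 300 -> 60
  FD 8: (-18,3.268) -> (-14,10.196) [heading=60, draw]
  -- iteration 4/6 --
  PD: pen down
  LT 120: heading 60 -> 180
  FD 8: (-14,10.196) -> (-22,10.196) [heading=180, draw]
  -- iteration 5/6 --
  PD: pen down
  LT 120: heading 180 -> 300
  FD 8: (-22,10.196) -> (-18,3.268) [heading=300, draw]
  -- iteration 6/6 --
  PD: pen down
  LT 120: heading 300 -> 60
  FD 8: (-18,3.268) -> (-14,10.196) [heading=60, draw]
]
FD 3: (-14,10.196) -> (-12.5,12.794) [heading=60, draw]
FD 20: (-12.5,12.794) -> (-2.5,30.115) [heading=60, draw]
RT 72: heading 60 -> 348
FD 9: (-2.5,30.115) -> (6.303,28.244) [heading=348, draw]
Final: pos=(6.303,28.244), heading=348, 11 segment(s) drawn

Segment endpoints: x in {-22, -18, -18, -17, -14, -14, -14, -12.5, -2.5, 2, 6.303}, y in {3.268, 3.268, 5, 5, 10.196, 10.196, 10.196, 10.196, 12.794, 28.244, 30.115}
xmin=-22, ymin=3.268, xmax=6.303, ymax=30.115

Answer: -22 3.268 6.303 30.115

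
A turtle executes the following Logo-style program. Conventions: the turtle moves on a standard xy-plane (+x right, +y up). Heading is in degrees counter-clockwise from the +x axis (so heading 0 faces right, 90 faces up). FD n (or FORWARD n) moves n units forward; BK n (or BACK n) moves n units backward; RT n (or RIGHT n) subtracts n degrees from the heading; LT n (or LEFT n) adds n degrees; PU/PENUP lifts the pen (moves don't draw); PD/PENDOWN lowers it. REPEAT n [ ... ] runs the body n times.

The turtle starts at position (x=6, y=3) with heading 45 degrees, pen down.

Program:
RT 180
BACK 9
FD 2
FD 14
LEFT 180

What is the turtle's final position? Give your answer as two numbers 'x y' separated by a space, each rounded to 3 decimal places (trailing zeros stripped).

Executing turtle program step by step:
Start: pos=(6,3), heading=45, pen down
RT 180: heading 45 -> 225
BK 9: (6,3) -> (12.364,9.364) [heading=225, draw]
FD 2: (12.364,9.364) -> (10.95,7.95) [heading=225, draw]
FD 14: (10.95,7.95) -> (1.05,-1.95) [heading=225, draw]
LT 180: heading 225 -> 45
Final: pos=(1.05,-1.95), heading=45, 3 segment(s) drawn

Answer: 1.05 -1.95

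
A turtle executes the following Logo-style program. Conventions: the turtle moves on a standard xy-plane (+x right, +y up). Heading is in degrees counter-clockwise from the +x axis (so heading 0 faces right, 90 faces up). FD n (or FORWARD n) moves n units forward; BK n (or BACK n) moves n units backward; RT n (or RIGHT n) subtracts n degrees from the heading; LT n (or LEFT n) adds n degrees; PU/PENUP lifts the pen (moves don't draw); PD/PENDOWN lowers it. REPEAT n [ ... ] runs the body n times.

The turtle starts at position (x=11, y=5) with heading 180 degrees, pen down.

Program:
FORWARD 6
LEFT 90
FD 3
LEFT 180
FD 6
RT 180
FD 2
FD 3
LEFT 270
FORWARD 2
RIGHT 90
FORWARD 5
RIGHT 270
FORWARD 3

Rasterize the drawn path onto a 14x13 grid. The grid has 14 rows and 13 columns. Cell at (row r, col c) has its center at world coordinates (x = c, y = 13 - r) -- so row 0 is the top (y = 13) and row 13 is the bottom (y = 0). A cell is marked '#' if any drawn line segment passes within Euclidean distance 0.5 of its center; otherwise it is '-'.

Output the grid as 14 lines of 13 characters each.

Answer: -------------
-------------
-------------
-------------
-------------
####-#-------
---#-#-------
---#-#-------
---#-#######-
---#-#-------
---###-------
-----#-------
-------------
-------------

Derivation:
Segment 0: (11,5) -> (5,5)
Segment 1: (5,5) -> (5,2)
Segment 2: (5,2) -> (5,8)
Segment 3: (5,8) -> (5,6)
Segment 4: (5,6) -> (5,3)
Segment 5: (5,3) -> (3,3)
Segment 6: (3,3) -> (3,8)
Segment 7: (3,8) -> (0,8)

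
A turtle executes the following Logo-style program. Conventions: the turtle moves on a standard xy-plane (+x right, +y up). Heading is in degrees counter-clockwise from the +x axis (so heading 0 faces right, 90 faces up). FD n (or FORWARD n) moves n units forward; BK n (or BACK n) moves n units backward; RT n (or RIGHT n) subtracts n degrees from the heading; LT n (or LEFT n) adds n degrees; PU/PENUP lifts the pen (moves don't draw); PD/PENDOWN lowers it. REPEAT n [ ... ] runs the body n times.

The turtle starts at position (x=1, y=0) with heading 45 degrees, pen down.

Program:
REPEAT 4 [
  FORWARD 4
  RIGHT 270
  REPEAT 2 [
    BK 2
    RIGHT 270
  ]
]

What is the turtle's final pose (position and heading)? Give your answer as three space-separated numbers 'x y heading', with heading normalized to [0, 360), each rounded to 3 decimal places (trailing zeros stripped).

Executing turtle program step by step:
Start: pos=(1,0), heading=45, pen down
REPEAT 4 [
  -- iteration 1/4 --
  FD 4: (1,0) -> (3.828,2.828) [heading=45, draw]
  RT 270: heading 45 -> 135
  REPEAT 2 [
    -- iteration 1/2 --
    BK 2: (3.828,2.828) -> (5.243,1.414) [heading=135, draw]
    RT 270: heading 135 -> 225
    -- iteration 2/2 --
    BK 2: (5.243,1.414) -> (6.657,2.828) [heading=225, draw]
    RT 270: heading 225 -> 315
  ]
  -- iteration 2/4 --
  FD 4: (6.657,2.828) -> (9.485,0) [heading=315, draw]
  RT 270: heading 315 -> 45
  REPEAT 2 [
    -- iteration 1/2 --
    BK 2: (9.485,0) -> (8.071,-1.414) [heading=45, draw]
    RT 270: heading 45 -> 135
    -- iteration 2/2 --
    BK 2: (8.071,-1.414) -> (9.485,-2.828) [heading=135, draw]
    RT 270: heading 135 -> 225
  ]
  -- iteration 3/4 --
  FD 4: (9.485,-2.828) -> (6.657,-5.657) [heading=225, draw]
  RT 270: heading 225 -> 315
  REPEAT 2 [
    -- iteration 1/2 --
    BK 2: (6.657,-5.657) -> (5.243,-4.243) [heading=315, draw]
    RT 270: heading 315 -> 45
    -- iteration 2/2 --
    BK 2: (5.243,-4.243) -> (3.828,-5.657) [heading=45, draw]
    RT 270: heading 45 -> 135
  ]
  -- iteration 4/4 --
  FD 4: (3.828,-5.657) -> (1,-2.828) [heading=135, draw]
  RT 270: heading 135 -> 225
  REPEAT 2 [
    -- iteration 1/2 --
    BK 2: (1,-2.828) -> (2.414,-1.414) [heading=225, draw]
    RT 270: heading 225 -> 315
    -- iteration 2/2 --
    BK 2: (2.414,-1.414) -> (1,0) [heading=315, draw]
    RT 270: heading 315 -> 45
  ]
]
Final: pos=(1,0), heading=45, 12 segment(s) drawn

Answer: 1 0 45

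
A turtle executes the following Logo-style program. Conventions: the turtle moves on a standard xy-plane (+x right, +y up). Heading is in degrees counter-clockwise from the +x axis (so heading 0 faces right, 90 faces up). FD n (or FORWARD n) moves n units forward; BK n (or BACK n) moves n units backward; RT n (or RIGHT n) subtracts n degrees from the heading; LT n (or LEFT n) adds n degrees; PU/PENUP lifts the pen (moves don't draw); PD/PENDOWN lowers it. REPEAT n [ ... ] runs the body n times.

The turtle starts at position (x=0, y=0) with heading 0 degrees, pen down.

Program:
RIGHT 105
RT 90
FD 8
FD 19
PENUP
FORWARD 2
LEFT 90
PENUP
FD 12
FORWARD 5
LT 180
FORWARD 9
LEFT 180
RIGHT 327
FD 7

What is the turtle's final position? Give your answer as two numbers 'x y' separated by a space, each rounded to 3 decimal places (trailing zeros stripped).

Answer: -27.919 -6.879

Derivation:
Executing turtle program step by step:
Start: pos=(0,0), heading=0, pen down
RT 105: heading 0 -> 255
RT 90: heading 255 -> 165
FD 8: (0,0) -> (-7.727,2.071) [heading=165, draw]
FD 19: (-7.727,2.071) -> (-26.08,6.988) [heading=165, draw]
PU: pen up
FD 2: (-26.08,6.988) -> (-28.012,7.506) [heading=165, move]
LT 90: heading 165 -> 255
PU: pen up
FD 12: (-28.012,7.506) -> (-31.118,-4.085) [heading=255, move]
FD 5: (-31.118,-4.085) -> (-32.412,-8.915) [heading=255, move]
LT 180: heading 255 -> 75
FD 9: (-32.412,-8.915) -> (-30.082,-0.222) [heading=75, move]
LT 180: heading 75 -> 255
RT 327: heading 255 -> 288
FD 7: (-30.082,-0.222) -> (-27.919,-6.879) [heading=288, move]
Final: pos=(-27.919,-6.879), heading=288, 2 segment(s) drawn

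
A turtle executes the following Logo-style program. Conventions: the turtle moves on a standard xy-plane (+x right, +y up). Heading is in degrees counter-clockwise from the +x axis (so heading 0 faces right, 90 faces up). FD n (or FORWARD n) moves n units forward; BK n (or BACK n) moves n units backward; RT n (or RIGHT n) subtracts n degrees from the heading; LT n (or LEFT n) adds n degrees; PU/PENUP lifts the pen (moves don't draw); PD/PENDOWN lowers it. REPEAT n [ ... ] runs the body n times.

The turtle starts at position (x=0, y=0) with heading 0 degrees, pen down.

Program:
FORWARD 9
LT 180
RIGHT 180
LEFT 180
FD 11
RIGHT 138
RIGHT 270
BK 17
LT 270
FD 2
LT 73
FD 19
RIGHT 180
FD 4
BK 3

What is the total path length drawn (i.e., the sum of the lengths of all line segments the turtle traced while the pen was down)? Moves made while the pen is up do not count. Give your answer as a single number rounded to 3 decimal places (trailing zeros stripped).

Answer: 65

Derivation:
Executing turtle program step by step:
Start: pos=(0,0), heading=0, pen down
FD 9: (0,0) -> (9,0) [heading=0, draw]
LT 180: heading 0 -> 180
RT 180: heading 180 -> 0
LT 180: heading 0 -> 180
FD 11: (9,0) -> (-2,0) [heading=180, draw]
RT 138: heading 180 -> 42
RT 270: heading 42 -> 132
BK 17: (-2,0) -> (9.375,-12.633) [heading=132, draw]
LT 270: heading 132 -> 42
FD 2: (9.375,-12.633) -> (10.862,-11.295) [heading=42, draw]
LT 73: heading 42 -> 115
FD 19: (10.862,-11.295) -> (2.832,5.925) [heading=115, draw]
RT 180: heading 115 -> 295
FD 4: (2.832,5.925) -> (4.522,2.299) [heading=295, draw]
BK 3: (4.522,2.299) -> (3.254,5.018) [heading=295, draw]
Final: pos=(3.254,5.018), heading=295, 7 segment(s) drawn

Segment lengths:
  seg 1: (0,0) -> (9,0), length = 9
  seg 2: (9,0) -> (-2,0), length = 11
  seg 3: (-2,0) -> (9.375,-12.633), length = 17
  seg 4: (9.375,-12.633) -> (10.862,-11.295), length = 2
  seg 5: (10.862,-11.295) -> (2.832,5.925), length = 19
  seg 6: (2.832,5.925) -> (4.522,2.299), length = 4
  seg 7: (4.522,2.299) -> (3.254,5.018), length = 3
Total = 65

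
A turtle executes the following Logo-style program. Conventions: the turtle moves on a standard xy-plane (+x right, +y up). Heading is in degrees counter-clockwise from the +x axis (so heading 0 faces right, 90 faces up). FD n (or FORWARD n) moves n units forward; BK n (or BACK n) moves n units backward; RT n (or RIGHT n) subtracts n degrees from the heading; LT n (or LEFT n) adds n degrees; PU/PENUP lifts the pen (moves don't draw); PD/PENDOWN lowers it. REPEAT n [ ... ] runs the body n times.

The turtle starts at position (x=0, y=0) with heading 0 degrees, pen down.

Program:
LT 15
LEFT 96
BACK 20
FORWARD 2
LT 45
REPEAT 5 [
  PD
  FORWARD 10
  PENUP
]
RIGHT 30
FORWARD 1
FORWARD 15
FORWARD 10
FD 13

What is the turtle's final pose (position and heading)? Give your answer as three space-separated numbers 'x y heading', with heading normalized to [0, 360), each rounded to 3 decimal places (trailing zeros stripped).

Executing turtle program step by step:
Start: pos=(0,0), heading=0, pen down
LT 15: heading 0 -> 15
LT 96: heading 15 -> 111
BK 20: (0,0) -> (7.167,-18.672) [heading=111, draw]
FD 2: (7.167,-18.672) -> (6.451,-16.804) [heading=111, draw]
LT 45: heading 111 -> 156
REPEAT 5 [
  -- iteration 1/5 --
  PD: pen down
  FD 10: (6.451,-16.804) -> (-2.685,-12.737) [heading=156, draw]
  PU: pen up
  -- iteration 2/5 --
  PD: pen down
  FD 10: (-2.685,-12.737) -> (-11.82,-8.67) [heading=156, draw]
  PU: pen up
  -- iteration 3/5 --
  PD: pen down
  FD 10: (-11.82,-8.67) -> (-20.956,-4.602) [heading=156, draw]
  PU: pen up
  -- iteration 4/5 --
  PD: pen down
  FD 10: (-20.956,-4.602) -> (-30.091,-0.535) [heading=156, draw]
  PU: pen up
  -- iteration 5/5 --
  PD: pen down
  FD 10: (-30.091,-0.535) -> (-39.227,3.532) [heading=156, draw]
  PU: pen up
]
RT 30: heading 156 -> 126
FD 1: (-39.227,3.532) -> (-39.814,4.341) [heading=126, move]
FD 15: (-39.814,4.341) -> (-48.631,16.477) [heading=126, move]
FD 10: (-48.631,16.477) -> (-54.509,24.567) [heading=126, move]
FD 13: (-54.509,24.567) -> (-62.15,35.084) [heading=126, move]
Final: pos=(-62.15,35.084), heading=126, 7 segment(s) drawn

Answer: -62.15 35.084 126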